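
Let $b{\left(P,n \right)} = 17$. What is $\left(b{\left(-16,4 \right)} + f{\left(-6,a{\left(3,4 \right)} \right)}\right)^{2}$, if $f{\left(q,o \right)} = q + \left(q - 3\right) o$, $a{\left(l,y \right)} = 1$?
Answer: $4$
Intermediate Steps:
$f{\left(q,o \right)} = q + o \left(-3 + q\right)$ ($f{\left(q,o \right)} = q + \left(-3 + q\right) o = q + o \left(-3 + q\right)$)
$\left(b{\left(-16,4 \right)} + f{\left(-6,a{\left(3,4 \right)} \right)}\right)^{2} = \left(17 - 15\right)^{2} = 2^{2} = 4$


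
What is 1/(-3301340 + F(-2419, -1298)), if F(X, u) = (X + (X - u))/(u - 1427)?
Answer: -545/1799229592 ≈ -3.0291e-7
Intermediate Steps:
F(X, u) = (-u + 2*X)/(-1427 + u)
1/(-3301340 + F(-2419, -1298)) = 1/(-3301340 + (-1*(-1298) + 2*(-2419))/(-1427 - 1298)) = 1/(-3301340 + (1298 - 4838)/(-2725)) = 1/(-3301340 - 1/2725*(-3540)) = 1/(-3301340 + 708/545) = 1/(-1799229592/545) = -545/1799229592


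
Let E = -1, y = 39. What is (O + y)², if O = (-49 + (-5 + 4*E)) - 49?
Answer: 4624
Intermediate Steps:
O = -107 (O = (-49 + (-5 + 4*(-1))) - 49 = (-49 + (-5 - 4)) - 49 = (-49 - 9) - 49 = -58 - 49 = -107)
(O + y)² = (-107 + 39)² = (-68)² = 4624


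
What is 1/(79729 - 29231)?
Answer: 1/50498 ≈ 1.9803e-5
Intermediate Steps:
1/(79729 - 29231) = 1/50498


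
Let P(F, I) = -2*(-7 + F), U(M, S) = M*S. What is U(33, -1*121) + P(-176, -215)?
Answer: -3627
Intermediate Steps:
P(F, I) = 14 - 2*F
U(33, -1*121) + P(-176, -215) = 33*(-1*121) + (14 - 2*(-176)) = 33*(-121) + (14 + 352) = -3993 + 366 = -3627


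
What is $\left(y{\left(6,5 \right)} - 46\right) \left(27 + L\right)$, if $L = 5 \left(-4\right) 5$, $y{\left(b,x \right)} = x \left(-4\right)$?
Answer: $4818$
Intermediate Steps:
$y{\left(b,x \right)} = - 4 x$
$L = -100$ ($L = \left(-20\right) 5 = -100$)
$\left(y{\left(6,5 \right)} - 46\right) \left(27 + L\right) = \left(\left(-4\right) 5 - 46\right) \left(27 - 100\right) = \left(-20 - 46\right) \left(-73\right) = \left(-66\right) \left(-73\right) = 4818$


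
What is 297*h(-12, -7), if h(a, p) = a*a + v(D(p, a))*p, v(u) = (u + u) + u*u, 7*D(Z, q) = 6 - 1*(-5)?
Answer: 217701/7 ≈ 31100.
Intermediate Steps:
D(Z, q) = 11/7 (D(Z, q) = (6 - 1*(-5))/7 = (6 + 5)/7 = (1/7)*11 = 11/7)
v(u) = u**2 + 2*u (v(u) = 2*u + u**2 = u**2 + 2*u)
h(a, p) = a**2 + 275*p/49 (h(a, p) = a*a + (11*(2 + 11/7)/7)*p = a**2 + ((11/7)*(25/7))*p = a**2 + 275*p/49)
297*h(-12, -7) = 297*((-12)**2 + (275/49)*(-7)) = 297*(144 - 275/7) = 297*(733/7) = 217701/7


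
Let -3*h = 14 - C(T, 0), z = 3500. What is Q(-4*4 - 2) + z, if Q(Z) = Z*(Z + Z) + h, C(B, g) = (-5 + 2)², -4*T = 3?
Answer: 12439/3 ≈ 4146.3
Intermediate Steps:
T = -¾ (T = -¼*3 = -¾ ≈ -0.75000)
C(B, g) = 9 (C(B, g) = (-3)² = 9)
h = -5/3 (h = -(14 - 1*9)/3 = -(14 - 9)/3 = -⅓*5 = -5/3 ≈ -1.6667)
Q(Z) = -5/3 + 2*Z² (Q(Z) = Z*(Z + Z) - 5/3 = Z*(2*Z) - 5/3 = 2*Z² - 5/3 = -5/3 + 2*Z²)
Q(-4*4 - 2) + z = (-5/3 + 2*(-4*4 - 2)²) + 3500 = (-5/3 + 2*(-16 - 2)²) + 3500 = (-5/3 + 2*(-18)²) + 3500 = (-5/3 + 2*324) + 3500 = (-5/3 + 648) + 3500 = 1939/3 + 3500 = 12439/3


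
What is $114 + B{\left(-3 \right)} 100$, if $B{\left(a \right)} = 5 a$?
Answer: $-1386$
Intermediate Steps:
$114 + B{\left(-3 \right)} 100 = 114 + 5 \left(-3\right) 100 = 114 - 1500 = -1386$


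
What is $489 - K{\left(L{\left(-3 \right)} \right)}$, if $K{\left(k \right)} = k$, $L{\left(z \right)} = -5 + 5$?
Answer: $489$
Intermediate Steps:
$L{\left(z \right)} = 0$
$489 - K{\left(L{\left(-3 \right)} \right)} = 489 - 0 = 489 + 0 = 489$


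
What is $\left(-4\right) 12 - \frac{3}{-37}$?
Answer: $- \frac{1773}{37} \approx -47.919$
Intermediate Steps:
$\left(-4\right) 12 - \frac{3}{-37} = -48 - - \frac{3}{37} = -48 + \frac{3}{37} = - \frac{1773}{37}$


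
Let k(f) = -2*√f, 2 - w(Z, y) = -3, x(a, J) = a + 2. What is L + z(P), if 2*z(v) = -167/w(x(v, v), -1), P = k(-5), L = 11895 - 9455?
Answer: 24233/10 ≈ 2423.3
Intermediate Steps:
x(a, J) = 2 + a
w(Z, y) = 5 (w(Z, y) = 2 - 1*(-3) = 2 + 3 = 5)
L = 2440
P = -2*I*√5 ≈ -4.4721*I
z(v) = -167/10 (z(v) = (-167/5)/2 = (-167*⅕)/2 = (½)*(-167/5) = -167/10)
L + z(P) = 2440 - 167/10 = 24233/10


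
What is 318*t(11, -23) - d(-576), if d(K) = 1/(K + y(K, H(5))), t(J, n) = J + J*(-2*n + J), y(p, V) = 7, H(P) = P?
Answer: 115440997/569 ≈ 2.0288e+5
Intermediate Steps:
t(J, n) = J + J*(J - 2*n)
d(K) = 1/(7 + K) (d(K) = 1/(K + 7) = 1/(7 + K))
318*t(11, -23) - d(-576) = 318*(11*(1 + 11 - 2*(-23))) - 1/(7 - 576) = 318*(11*(1 + 11 + 46)) - 1/(-569) = 318*(11*58) - 1*(-1/569) = 318*638 + 1/569 = 202884 + 1/569 = 115440997/569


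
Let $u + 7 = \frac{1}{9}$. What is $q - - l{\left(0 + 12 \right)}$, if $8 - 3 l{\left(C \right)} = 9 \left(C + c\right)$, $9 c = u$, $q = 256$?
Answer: $\frac{6074}{27} \approx 224.96$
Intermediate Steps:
$u = - \frac{62}{9}$ ($u = -7 + \frac{1}{9} = - \frac{62}{9} \approx -6.8889$)
$c = - \frac{62}{81}$ ($c = \frac{1}{9} \left(- \frac{62}{9}\right) = - \frac{62}{81} \approx -0.76543$)
$l{\left(C \right)} = \frac{134}{27} - 3 C$ ($l{\left(C \right)} = \frac{8}{3} - \frac{9 \left(C - \frac{62}{81}\right)}{3} = \frac{8}{3} - \frac{9 \left(- \frac{62}{81} + C\right)}{3} = \frac{8}{3} - \frac{- \frac{62}{9} + 9 C}{3} = \frac{8}{3} - \left(- \frac{62}{27} + 3 C\right) = \frac{134}{27} - 3 C$)
$q - - l{\left(0 + 12 \right)} = 256 - - (\frac{134}{27} - 3 \left(0 + 12\right)) = 256 - - (\frac{134}{27} - 36) = 256 - \left(-1\right) \left(- \frac{838}{27}\right) = 256 - \frac{838}{27} = \frac{6074}{27}$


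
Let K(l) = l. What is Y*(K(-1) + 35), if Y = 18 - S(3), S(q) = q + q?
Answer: 408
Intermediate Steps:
S(q) = 2*q
Y = 12 (Y = 18 - 2*3 = 18 - 1*6 = 18 - 6 = 12)
Y*(K(-1) + 35) = 12*(-1 + 35) = 12*34 = 408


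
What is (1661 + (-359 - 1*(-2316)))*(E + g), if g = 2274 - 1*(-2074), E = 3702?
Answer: 29124900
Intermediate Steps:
g = 4348 (g = 2274 + 2074 = 4348)
(1661 + (-359 - 1*(-2316)))*(E + g) = (1661 + (-359 - 1*(-2316)))*(3702 + 4348) = (1661 + (-359 + 2316))*8050 = (1661 + 1957)*8050 = 3618*8050 = 29124900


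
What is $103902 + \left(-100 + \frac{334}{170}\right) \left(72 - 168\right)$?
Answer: $\frac{9631638}{85} \approx 1.1331 \cdot 10^{5}$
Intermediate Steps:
$103902 + \left(-100 + \frac{334}{170}\right) \left(72 - 168\right) = 103902 + \left(-100 + 334 \cdot \frac{1}{170}\right) \left(72 - 168\right) = 103902 + \left(-100 + \frac{167}{85}\right) \left(-96\right) = 103902 - - \frac{799968}{85} = 103902 + \frac{799968}{85} = \frac{9631638}{85}$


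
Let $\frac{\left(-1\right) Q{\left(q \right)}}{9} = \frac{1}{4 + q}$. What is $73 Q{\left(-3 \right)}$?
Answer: $-657$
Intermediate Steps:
$Q{\left(q \right)} = - \frac{9}{4 + q}$
$73 Q{\left(-3 \right)} = 73 \left(- \frac{9}{4 - 3}\right) = 73 \left(- \frac{9}{1}\right) = 73 \left(\left(-9\right) 1\right) = 73 \left(-9\right) = -657$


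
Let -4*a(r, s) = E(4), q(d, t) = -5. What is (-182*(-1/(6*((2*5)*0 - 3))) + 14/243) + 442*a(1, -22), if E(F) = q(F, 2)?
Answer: 263629/486 ≈ 542.45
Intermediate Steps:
E(F) = -5
a(r, s) = 5/4 (a(r, s) = -¼*(-5) = 5/4)
(-182*(-1/(6*((2*5)*0 - 3))) + 14/243) + 442*a(1, -22) = (-182*(-1/(6*((2*5)*0 - 3))) + 14/243) + 442*(5/4) = (-182*(-1/(6*(10*0 - 3))) + 14*(1/243)) + 1105/2 = (-182*(-1/(6*(0 - 3))) + 14/243) + 1105/2 = (-182/((-3*(-6))) + 14/243) + 1105/2 = (-182/18 + 14/243) + 1105/2 = (-182*1/18 + 14/243) + 1105/2 = (-91/9 + 14/243) + 1105/2 = -2443/243 + 1105/2 = 263629/486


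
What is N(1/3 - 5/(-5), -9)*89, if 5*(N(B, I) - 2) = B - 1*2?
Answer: 2492/15 ≈ 166.13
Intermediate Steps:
N(B, I) = 8/5 + B/5 (N(B, I) = 2 + (B - 1*2)/5 = 2 + (B - 2)/5 = 2 + (-2 + B)/5 = 2 + (-⅖ + B/5) = 8/5 + B/5)
N(1/3 - 5/(-5), -9)*89 = (8/5 + (1/3 - 5/(-5))/5)*89 = (8/5 + (1*(⅓) - 5*(-⅕))/5)*89 = (8/5 + (⅓ + 1)/5)*89 = (8/5 + (⅕)*(4/3))*89 = (8/5 + 4/15)*89 = (28/15)*89 = 2492/15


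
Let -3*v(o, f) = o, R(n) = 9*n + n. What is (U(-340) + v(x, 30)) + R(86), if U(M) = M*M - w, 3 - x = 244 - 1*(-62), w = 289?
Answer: 116272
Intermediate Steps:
R(n) = 10*n
x = -303 (x = 3 - (244 - 1*(-62)) = 3 - (244 + 62) = 3 - 1*306 = 3 - 306 = -303)
v(o, f) = -o/3
U(M) = -289 + M**2 (U(M) = M*M - 1*289 = M**2 - 289 = -289 + M**2)
(U(-340) + v(x, 30)) + R(86) = ((-289 + (-340)**2) - 1/3*(-303)) + 10*86 = ((-289 + 115600) + 101) + 860 = (115311 + 101) + 860 = 115412 + 860 = 116272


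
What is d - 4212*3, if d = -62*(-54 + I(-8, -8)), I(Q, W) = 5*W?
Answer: -6808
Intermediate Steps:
d = 5828 (d = -62*(-54 + 5*(-8)) = -62*(-54 - 40) = -62*(-94) = 5828)
d - 4212*3 = 5828 - 4212*3 = 5828 - 1*12636 = 5828 - 12636 = -6808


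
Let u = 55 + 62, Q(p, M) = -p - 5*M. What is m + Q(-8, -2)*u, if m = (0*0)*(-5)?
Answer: 2106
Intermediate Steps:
m = 0 (m = 0*(-5) = 0)
u = 117
m + Q(-8, -2)*u = 0 + (-1*(-8) - 5*(-2))*117 = 0 + (8 + 10)*117 = 0 + 18*117 = 0 + 2106 = 2106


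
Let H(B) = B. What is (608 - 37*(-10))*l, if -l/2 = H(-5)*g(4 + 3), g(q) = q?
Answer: 68460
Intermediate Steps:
l = 70 (l = -(-10)*(4 + 3) = -(-10)*7 = -2*(-35) = 70)
(608 - 37*(-10))*l = (608 - 37*(-10))*70 = (608 + 370)*70 = 978*70 = 68460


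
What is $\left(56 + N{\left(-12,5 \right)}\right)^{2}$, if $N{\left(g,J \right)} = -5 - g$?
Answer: $3969$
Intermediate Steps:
$\left(56 + N{\left(-12,5 \right)}\right)^{2} = \left(56 - -7\right)^{2} = \left(56 + \left(-5 + 12\right)\right)^{2} = \left(56 + 7\right)^{2} = 63^{2} = 3969$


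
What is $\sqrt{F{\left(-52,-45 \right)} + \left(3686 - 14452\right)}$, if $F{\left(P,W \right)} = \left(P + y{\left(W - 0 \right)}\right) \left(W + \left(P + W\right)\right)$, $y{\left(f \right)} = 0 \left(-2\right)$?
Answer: $i \sqrt{3382} \approx 58.155 i$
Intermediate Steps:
$y{\left(f \right)} = 0$
$F{\left(P,W \right)} = P \left(P + 2 W\right)$ ($F{\left(P,W \right)} = \left(P + 0\right) \left(W + \left(P + W\right)\right) = P \left(P + 2 W\right)$)
$\sqrt{F{\left(-52,-45 \right)} + \left(3686 - 14452\right)} = \sqrt{- 52 \left(-52 + 2 \left(-45\right)\right) + \left(3686 - 14452\right)} = \sqrt{- 52 \left(-52 - 90\right) + \left(3686 - 14452\right)} = \sqrt{\left(-52\right) \left(-142\right) - 10766} = \sqrt{7384 - 10766} = \sqrt{-3382} = i \sqrt{3382}$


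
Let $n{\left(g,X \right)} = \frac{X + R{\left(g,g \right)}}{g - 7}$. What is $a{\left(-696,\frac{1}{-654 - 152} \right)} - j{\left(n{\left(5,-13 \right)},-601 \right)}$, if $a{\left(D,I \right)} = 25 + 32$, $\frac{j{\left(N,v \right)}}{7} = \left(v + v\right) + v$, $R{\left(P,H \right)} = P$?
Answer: $12678$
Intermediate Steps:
$n{\left(g,X \right)} = \frac{X + g}{-7 + g}$ ($n{\left(g,X \right)} = \frac{X + g}{g - 7} = \frac{X + g}{-7 + g}$)
$j{\left(N,v \right)} = 21 v$ ($j{\left(N,v \right)} = 7 \left(\left(v + v\right) + v\right) = 7 \left(2 v + v\right) = 7 \cdot 3 v = 21 v$)
$a{\left(D,I \right)} = 57$
$a{\left(-696,\frac{1}{-654 - 152} \right)} - j{\left(n{\left(5,-13 \right)},-601 \right)} = 57 - 21 \left(-601\right) = 57 - -12621 = 57 + 12621 = 12678$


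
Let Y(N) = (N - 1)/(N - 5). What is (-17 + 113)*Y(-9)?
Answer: 480/7 ≈ 68.571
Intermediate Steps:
Y(N) = (-1 + N)/(-5 + N)
(-17 + 113)*Y(-9) = (-17 + 113)*((-1 - 9)/(-5 - 9)) = 96*(-10/(-14)) = 96*(-1/14*(-10)) = 96*(5/7) = 480/7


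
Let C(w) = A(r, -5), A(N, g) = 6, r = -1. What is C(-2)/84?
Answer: 1/14 ≈ 0.071429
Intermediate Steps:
C(w) = 6
C(-2)/84 = 6/84 = 6*(1/84) = 1/14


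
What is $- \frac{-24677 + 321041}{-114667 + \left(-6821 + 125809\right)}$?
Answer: $- \frac{296364}{4321} \approx -68.587$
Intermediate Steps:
$- \frac{-24677 + 321041}{-114667 + \left(-6821 + 125809\right)} = - \frac{296364}{-114667 + 118988} = - \frac{296364}{4321}$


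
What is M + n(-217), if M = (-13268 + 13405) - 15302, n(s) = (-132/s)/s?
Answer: -714104817/47089 ≈ -15165.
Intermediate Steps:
n(s) = -132/s²
M = -15165 (M = 137 - 15302 = -15165)
M + n(-217) = -15165 - 132/(-217)² = -15165 - 132*1/47089 = -15165 - 132/47089 = -714104817/47089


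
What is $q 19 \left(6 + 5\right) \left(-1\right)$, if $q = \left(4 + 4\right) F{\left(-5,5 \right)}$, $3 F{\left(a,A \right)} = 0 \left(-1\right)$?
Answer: $0$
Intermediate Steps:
$F{\left(a,A \right)} = 0$ ($F{\left(a,A \right)} = \frac{0 \left(-1\right)}{3} = \frac{1}{3} \cdot 0 = 0$)
$q = 0$ ($q = \left(4 + 4\right) 0 = 8 \cdot 0 = 0$)
$q 19 \left(6 + 5\right) \left(-1\right) = 0 \cdot 19 \left(6 + 5\right) \left(-1\right) = 0 \cdot 11 \left(-1\right) = 0 \left(-11\right) = 0$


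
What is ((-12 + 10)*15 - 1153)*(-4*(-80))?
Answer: -378560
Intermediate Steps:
((-12 + 10)*15 - 1153)*(-4*(-80)) = (-2*15 - 1153)*320 = (-30 - 1153)*320 = -1183*320 = -378560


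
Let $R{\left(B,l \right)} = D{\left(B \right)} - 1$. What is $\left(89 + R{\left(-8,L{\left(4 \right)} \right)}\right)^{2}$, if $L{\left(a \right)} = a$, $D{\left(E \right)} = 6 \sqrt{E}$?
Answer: $7456 + 2112 i \sqrt{2} \approx 7456.0 + 2986.8 i$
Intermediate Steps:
$R{\left(B,l \right)} = -1 + 6 \sqrt{B}$ ($R{\left(B,l \right)} = 6 \sqrt{B} - 1 = -1 + 6 \sqrt{B}$)
$\left(89 + R{\left(-8,L{\left(4 \right)} \right)}\right)^{2} = \left(89 - \left(1 - 6 \sqrt{-8}\right)\right)^{2} = \left(89 - \left(1 - 6 \cdot 2 i \sqrt{2}\right)\right)^{2} = \left(89 - \left(1 - 12 i \sqrt{2}\right)\right)^{2} = \left(88 + 12 i \sqrt{2}\right)^{2}$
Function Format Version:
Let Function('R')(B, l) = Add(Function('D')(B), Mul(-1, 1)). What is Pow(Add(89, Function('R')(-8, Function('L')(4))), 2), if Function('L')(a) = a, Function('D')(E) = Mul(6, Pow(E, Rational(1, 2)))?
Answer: Add(7456, Mul(2112, I, Pow(2, Rational(1, 2)))) ≈ Add(7456.0, Mul(2986.8, I))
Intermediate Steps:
Function('R')(B, l) = Add(-1, Mul(6, Pow(B, Rational(1, 2)))) (Function('R')(B, l) = Add(Mul(6, Pow(B, Rational(1, 2))), Mul(-1, 1)) = Add(Mul(6, Pow(B, Rational(1, 2))), -1) = Add(-1, Mul(6, Pow(B, Rational(1, 2)))))
Pow(Add(89, Function('R')(-8, Function('L')(4))), 2) = Pow(Add(89, Add(-1, Mul(6, Pow(-8, Rational(1, 2))))), 2) = Pow(Add(89, Add(-1, Mul(6, Mul(2, I, Pow(2, Rational(1, 2)))))), 2) = Pow(Add(89, Add(-1, Mul(12, I, Pow(2, Rational(1, 2))))), 2) = Pow(Add(88, Mul(12, I, Pow(2, Rational(1, 2)))), 2)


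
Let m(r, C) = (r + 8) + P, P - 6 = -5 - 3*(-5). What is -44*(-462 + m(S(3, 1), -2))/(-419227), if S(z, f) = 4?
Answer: -19096/419227 ≈ -0.045551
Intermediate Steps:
P = 16 (P = 6 + (-5 - 3*(-5)) = 6 + (-5 + 15) = 6 + 10 = 16)
m(r, C) = 24 + r (m(r, C) = (r + 8) + 16 = (8 + r) + 16 = 24 + r)
-44*(-462 + m(S(3, 1), -2))/(-419227) = -44*(-462 + (24 + 4))/(-419227) = -44*(-462 + 28)*(-1/419227) = -44*(-434)*(-1/419227) = 19096*(-1/419227) = -19096/419227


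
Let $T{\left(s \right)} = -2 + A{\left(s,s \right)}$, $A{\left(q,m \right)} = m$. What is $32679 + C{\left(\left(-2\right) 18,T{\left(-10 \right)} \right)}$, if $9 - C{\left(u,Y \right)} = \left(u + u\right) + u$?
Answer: $32796$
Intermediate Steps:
$T{\left(s \right)} = -2 + s$
$C{\left(u,Y \right)} = 9 - 3 u$ ($C{\left(u,Y \right)} = 9 - \left(\left(u + u\right) + u\right) = 9 - \left(2 u + u\right) = 9 - 3 u$)
$32679 + C{\left(\left(-2\right) 18,T{\left(-10 \right)} \right)} = 32679 - \left(-9 + 3 \left(\left(-2\right) 18\right)\right) = 32679 + \left(9 - -108\right) = 32679 + \left(9 + 108\right) = 32679 + 117 = 32796$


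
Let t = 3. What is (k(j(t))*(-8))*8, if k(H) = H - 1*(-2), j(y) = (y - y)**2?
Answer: -128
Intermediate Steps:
j(y) = 0 (j(y) = 0**2 = 0)
k(H) = 2 + H (k(H) = H + 2 = 2 + H)
(k(j(t))*(-8))*8 = ((2 + 0)*(-8))*8 = (2*(-8))*8 = -16*8 = -128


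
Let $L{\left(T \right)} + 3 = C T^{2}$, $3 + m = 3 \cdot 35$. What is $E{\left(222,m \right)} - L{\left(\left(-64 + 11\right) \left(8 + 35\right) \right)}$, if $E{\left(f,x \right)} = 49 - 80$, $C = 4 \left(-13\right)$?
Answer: $270079704$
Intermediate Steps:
$C = -52$
$m = 102$ ($m = -3 + 3 \cdot 35 = -3 + 105 = 102$)
$E{\left(f,x \right)} = -31$
$L{\left(T \right)} = -3 - 52 T^{2}$
$E{\left(222,m \right)} - L{\left(\left(-64 + 11\right) \left(8 + 35\right) \right)} = -31 - \left(-3 - 52 \left(\left(-64 + 11\right) \left(8 + 35\right)\right)^{2}\right) = -31 - \left(-3 - 52 \left(\left(-53\right) 43\right)^{2}\right) = -31 - \left(-3 - 52 \left(-2279\right)^{2}\right) = -31 - \left(-3 - 270079732\right) = -31 - -270079735 = -31 + 270079735 = 270079704$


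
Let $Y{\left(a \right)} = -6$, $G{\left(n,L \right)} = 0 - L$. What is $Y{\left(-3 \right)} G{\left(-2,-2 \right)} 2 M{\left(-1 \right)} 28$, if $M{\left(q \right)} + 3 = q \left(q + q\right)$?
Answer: $672$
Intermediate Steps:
$G{\left(n,L \right)} = - L$
$M{\left(q \right)} = -3 + 2 q^{2}$ ($M{\left(q \right)} = -3 + q \left(q + q\right) = -3 + q 2 q = -3 + 2 q^{2}$)
$Y{\left(-3 \right)} G{\left(-2,-2 \right)} 2 M{\left(-1 \right)} 28 = - 6 \left(-1\right) \left(-2\right) 2 \left(-3 + 2 \left(-1\right)^{2}\right) 28 = - 6 \cdot 2 \cdot 2 \left(-3 + 2 \cdot 1\right) 28 = - 6 \cdot 4 \left(-3 + 2\right) 28 = - 6 \cdot 4 \left(-1\right) 28 = \left(-6\right) \left(-4\right) 28 = 24 \cdot 28 = 672$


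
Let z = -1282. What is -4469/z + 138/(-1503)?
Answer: 2179997/642282 ≈ 3.3941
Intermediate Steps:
-4469/z + 138/(-1503) = -4469/(-1282) + 138/(-1503) = -4469*(-1/1282) + 138*(-1/1503) = 4469/1282 - 46/501 = 2179997/642282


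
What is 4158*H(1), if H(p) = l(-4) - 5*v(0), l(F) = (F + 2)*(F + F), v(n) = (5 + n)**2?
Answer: -453222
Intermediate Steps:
l(F) = 2*F*(2 + F) (l(F) = (2 + F)*(2*F) = 2*F*(2 + F))
H(p) = -109 (H(p) = 2*(-4)*(2 - 4) - 5*(5 + 0)**2 = 2*(-4)*(-2) - 5*5**2 = 16 - 5*25 = 16 - 125 = -109)
4158*H(1) = 4158*(-109) = -453222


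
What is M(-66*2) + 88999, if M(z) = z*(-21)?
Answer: 91771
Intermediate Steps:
M(z) = -21*z
M(-66*2) + 88999 = -(-1386)*2 + 88999 = -21*(-132) + 88999 = 2772 + 88999 = 91771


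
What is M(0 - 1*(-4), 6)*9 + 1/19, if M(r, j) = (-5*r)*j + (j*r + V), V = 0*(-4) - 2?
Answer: -16757/19 ≈ -881.95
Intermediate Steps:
V = -2 (V = 0 - 2 = -2)
M(r, j) = -2 - 4*j*r (M(r, j) = (-5*r)*j + (j*r - 2) = -5*j*r + (-2 + j*r) = -2 - 4*j*r)
M(0 - 1*(-4), 6)*9 + 1/19 = (-2 - 4*6*(0 - 1*(-4)))*9 + 1/19 = (-2 - 4*6*(0 + 4))*9 + 1/19 = (-2 - 4*6*4)*9 + 1/19 = (-2 - 96)*9 + 1/19 = -98*9 + 1/19 = -882 + 1/19 = -16757/19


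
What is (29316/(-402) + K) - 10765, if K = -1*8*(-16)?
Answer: -717565/67 ≈ -10710.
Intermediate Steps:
K = 128 (K = -8*(-16) = 128)
(29316/(-402) + K) - 10765 = (29316/(-402) + 128) - 10765 = (29316*(-1/402) + 128) - 10765 = (-4886/67 + 128) - 10765 = 3690/67 - 10765 = -717565/67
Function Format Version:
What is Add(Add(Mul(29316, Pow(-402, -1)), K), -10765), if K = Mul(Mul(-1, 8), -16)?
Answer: Rational(-717565, 67) ≈ -10710.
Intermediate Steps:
K = 128 (K = Mul(-8, -16) = 128)
Add(Add(Mul(29316, Pow(-402, -1)), K), -10765) = Add(Add(Mul(29316, Pow(-402, -1)), 128), -10765) = Add(Add(Mul(29316, Rational(-1, 402)), 128), -10765) = Add(Add(Rational(-4886, 67), 128), -10765) = Add(Rational(3690, 67), -10765) = Rational(-717565, 67)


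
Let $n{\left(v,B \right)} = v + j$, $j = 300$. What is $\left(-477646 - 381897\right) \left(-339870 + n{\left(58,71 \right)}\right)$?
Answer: $291825163016$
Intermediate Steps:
$n{\left(v,B \right)} = 300 + v$ ($n{\left(v,B \right)} = v + 300 = 300 + v$)
$\left(-477646 - 381897\right) \left(-339870 + n{\left(58,71 \right)}\right) = \left(-477646 - 381897\right) \left(-339870 + \left(300 + 58\right)\right) = - 859543 \left(-339870 + 358\right) = \left(-859543\right) \left(-339512\right) = 291825163016$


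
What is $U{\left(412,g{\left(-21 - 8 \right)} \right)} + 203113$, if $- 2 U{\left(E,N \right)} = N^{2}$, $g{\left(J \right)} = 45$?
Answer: $\frac{404201}{2} \approx 2.021 \cdot 10^{5}$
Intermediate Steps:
$U{\left(E,N \right)} = - \frac{N^{2}}{2}$
$U{\left(412,g{\left(-21 - 8 \right)} \right)} + 203113 = - \frac{45^{2}}{2} + 203113 = \left(- \frac{1}{2}\right) 2025 + 203113 = - \frac{2025}{2} + 203113 = \frac{404201}{2}$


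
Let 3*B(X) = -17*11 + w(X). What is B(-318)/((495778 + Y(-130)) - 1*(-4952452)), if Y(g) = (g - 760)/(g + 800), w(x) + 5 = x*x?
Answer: 2254148/365031321 ≈ 0.0061752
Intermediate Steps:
w(x) = -5 + x² (w(x) = -5 + x*x = -5 + x²)
Y(g) = (-760 + g)/(800 + g)
B(X) = -64 + X²/3 (B(X) = (-17*11 + (-5 + X²))/3 = (-187 + (-5 + X²))/3 = (-192 + X²)/3 = -64 + X²/3)
B(-318)/((495778 + Y(-130)) - 1*(-4952452)) = (-64 + (⅓)*(-318)²)/((495778 + (-760 - 130)/(800 - 130)) - 1*(-4952452)) = (-64 + (⅓)*101124)/((495778 - 890/670) + 4952452) = (-64 + 33708)/((495778 + (1/670)*(-890)) + 4952452) = 33644/((495778 - 89/67) + 4952452) = 33644/(33217037/67 + 4952452) = 33644/(365031321/67) = 33644*(67/365031321) = 2254148/365031321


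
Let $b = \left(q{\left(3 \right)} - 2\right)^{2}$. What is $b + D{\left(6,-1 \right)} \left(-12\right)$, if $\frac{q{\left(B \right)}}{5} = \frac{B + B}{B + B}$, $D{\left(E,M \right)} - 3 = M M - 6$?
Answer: $33$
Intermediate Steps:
$D{\left(E,M \right)} = -3 + M^{2}$ ($D{\left(E,M \right)} = 3 + \left(M M - 6\right) = 3 + \left(M^{2} - 6\right) = 3 + \left(-6 + M^{2}\right) = -3 + M^{2}$)
$q{\left(B \right)} = 5$ ($q{\left(B \right)} = 5 \frac{B + B}{B + B} = 5 \frac{2 B}{2 B} = 5 \cdot 2 B \frac{1}{2 B} = 5 \cdot 1 = 5$)
$b = 9$ ($b = \left(5 - 2\right)^{2} = 3^{2} = 9$)
$b + D{\left(6,-1 \right)} \left(-12\right) = 9 + \left(-3 + \left(-1\right)^{2}\right) \left(-12\right) = 9 + \left(-3 + 1\right) \left(-12\right) = 9 - -24 = 9 + 24 = 33$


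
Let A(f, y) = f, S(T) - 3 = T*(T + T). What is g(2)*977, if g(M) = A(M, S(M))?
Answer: 1954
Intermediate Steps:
S(T) = 3 + 2*T**2 (S(T) = 3 + T*(T + T) = 3 + T*(2*T) = 3 + 2*T**2)
g(M) = M
g(2)*977 = 2*977 = 1954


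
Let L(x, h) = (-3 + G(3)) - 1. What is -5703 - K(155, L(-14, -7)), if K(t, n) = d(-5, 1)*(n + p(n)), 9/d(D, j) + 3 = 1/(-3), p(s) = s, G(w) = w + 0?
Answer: -28542/5 ≈ -5708.4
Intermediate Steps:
G(w) = w
L(x, h) = -1 (L(x, h) = (-3 + 3) - 1 = 0 - 1 = -1)
d(D, j) = -27/10 (d(D, j) = 9/(-3 + 1/(-3)) = 9/(-3 - ⅓) = 9/(-10/3) = 9*(-3/10) = -27/10)
K(t, n) = -27*n/5 (K(t, n) = -27*(n + n)/10 = -27*n/5)
-5703 - K(155, L(-14, -7)) = -5703 - (-27)*(-1)/5 = -5703 - 1*27/5 = -5703 - 27/5 = -28542/5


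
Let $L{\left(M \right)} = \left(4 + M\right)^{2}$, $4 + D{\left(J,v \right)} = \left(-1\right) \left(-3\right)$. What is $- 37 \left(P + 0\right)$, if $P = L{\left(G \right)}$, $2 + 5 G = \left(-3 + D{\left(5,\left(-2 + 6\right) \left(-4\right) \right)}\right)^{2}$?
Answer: $- \frac{42772}{25} \approx -1710.9$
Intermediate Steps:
$D{\left(J,v \right)} = -1$ ($D{\left(J,v \right)} = -4 - -3 = -4 + 3 = -1$)
$G = \frac{14}{5}$ ($G = - \frac{2}{5} + \frac{\left(-3 - 1\right)^{2}}{5} = - \frac{2}{5} + \frac{\left(-4\right)^{2}}{5} = - \frac{2}{5} + \frac{1}{5} \cdot 16 = - \frac{2}{5} + \frac{16}{5} = \frac{14}{5} \approx 2.8$)
$P = \frac{1156}{25}$ ($P = \left(4 + \frac{14}{5}\right)^{2} = \left(\frac{34}{5}\right)^{2} = \frac{1156}{25} \approx 46.24$)
$- 37 \left(P + 0\right) = - 37 \left(\frac{1156}{25} + 0\right) = \left(-37\right) \frac{1156}{25} = - \frac{42772}{25}$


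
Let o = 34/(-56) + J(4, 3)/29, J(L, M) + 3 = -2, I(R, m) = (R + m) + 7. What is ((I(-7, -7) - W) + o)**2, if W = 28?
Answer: 844076809/659344 ≈ 1280.2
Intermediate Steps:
I(R, m) = 7 + R + m
J(L, M) = -5 (J(L, M) = -3 - 2 = -5)
o = -633/812 (o = 34/(-56) - 5/29 = 34*(-1/56) - 5*1/29 = -17/28 - 5/29 = -633/812 ≈ -0.77956)
((I(-7, -7) - W) + o)**2 = (((7 - 7 - 7) - 1*28) - 633/812)**2 = ((-7 - 28) - 633/812)**2 = (-35 - 633/812)**2 = (-29053/812)**2 = 844076809/659344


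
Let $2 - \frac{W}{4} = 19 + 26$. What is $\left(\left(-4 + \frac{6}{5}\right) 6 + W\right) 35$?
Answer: $-6608$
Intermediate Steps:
$W = -172$ ($W = 8 - 4 \left(19 + 26\right) = 8 - 180 = -172$)
$\left(\left(-4 + \frac{6}{5}\right) 6 + W\right) 35 = \left(\left(-4 + \frac{6}{5}\right) 6 - 172\right) 35 = \left(\left(- \frac{14}{5}\right) 6 - 172\right) 35 = \left(- \frac{84}{5} - 172\right) 35 = \left(- \frac{944}{5}\right) 35 = -6608$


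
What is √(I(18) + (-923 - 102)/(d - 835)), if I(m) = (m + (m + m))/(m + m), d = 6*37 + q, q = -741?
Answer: 2*√258614/677 ≈ 1.5023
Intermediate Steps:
d = -519 (d = 6*37 - 741 = 222 - 741 = -519)
I(m) = 3/2 (I(m) = (m + 2*m)/((2*m)) = (3*m)*(1/(2*m)) = 3/2)
√(I(18) + (-923 - 102)/(d - 835)) = √(3/2 + (-923 - 102)/(-519 - 835)) = √(3/2 - 1025/(-1354)) = √(3/2 - 1025*(-1/1354)) = √(3/2 + 1025/1354) = √(1528/677) = 2*√258614/677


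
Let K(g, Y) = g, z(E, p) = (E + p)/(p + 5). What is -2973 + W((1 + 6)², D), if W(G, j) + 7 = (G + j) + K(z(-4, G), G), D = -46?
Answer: -17857/6 ≈ -2976.2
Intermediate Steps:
z(E, p) = (E + p)/(5 + p)
W(G, j) = -7 + G + j + (-4 + G)/(5 + G) (W(G, j) = -7 + ((G + j) + (-4 + G)/(5 + G)) = -7 + (G + j + (-4 + G)/(5 + G)) = -7 + G + j + (-4 + G)/(5 + G))
-2973 + W((1 + 6)², D) = -2973 + (-4 + (1 + 6)² + (5 + (1 + 6)²)*(-7 + (1 + 6)² - 46))/(5 + (1 + 6)²) = -2973 + (-4 + 7² + (5 + 7²)*(-7 + 7² - 46))/(5 + 7²) = -2973 + (-4 + 49 + (5 + 49)*(-7 + 49 - 46))/(5 + 49) = -2973 + (-4 + 49 + 54*(-4))/54 = -2973 + (-4 + 49 - 216)/54 = -2973 + (1/54)*(-171) = -2973 - 19/6 = -17857/6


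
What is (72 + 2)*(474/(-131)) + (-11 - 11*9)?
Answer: -49486/131 ≈ -377.76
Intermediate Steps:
(72 + 2)*(474/(-131)) + (-11 - 11*9) = 74*(474*(-1/131)) + (-11 - 99) = 74*(-474/131) - 110 = -35076/131 - 110 = -49486/131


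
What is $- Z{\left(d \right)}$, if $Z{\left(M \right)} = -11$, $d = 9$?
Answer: $11$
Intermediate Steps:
$- Z{\left(d \right)} = \left(-1\right) \left(-11\right) = 11$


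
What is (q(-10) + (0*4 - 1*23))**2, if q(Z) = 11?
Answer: 144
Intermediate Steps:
(q(-10) + (0*4 - 1*23))**2 = (11 + (0*4 - 1*23))**2 = (11 + (0 - 23))**2 = (11 - 23)**2 = (-12)**2 = 144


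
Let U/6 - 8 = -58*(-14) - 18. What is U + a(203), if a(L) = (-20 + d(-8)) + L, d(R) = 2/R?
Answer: 19979/4 ≈ 4994.8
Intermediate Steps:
a(L) = -81/4 + L (a(L) = (-20 + 2/(-8)) + L = (-20 + 2*(-1/8)) + L = (-20 - 1/4) + L = -81/4 + L)
U = 4812 (U = 48 + 6*(-58*(-14) - 18) = 48 + 6*(812 - 18) = 48 + 6*794 = 48 + 4764 = 4812)
U + a(203) = 4812 + (-81/4 + 203) = 4812 + 731/4 = 19979/4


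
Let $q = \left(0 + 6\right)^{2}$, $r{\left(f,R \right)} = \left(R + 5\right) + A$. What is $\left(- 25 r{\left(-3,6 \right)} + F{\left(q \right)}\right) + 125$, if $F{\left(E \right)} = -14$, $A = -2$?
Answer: $-114$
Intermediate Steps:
$r{\left(f,R \right)} = 3 + R$ ($r{\left(f,R \right)} = \left(R + 5\right) - 2 = \left(5 + R\right) - 2 = 3 + R$)
$q = 36$ ($q = 6^{2} = 36$)
$\left(- 25 r{\left(-3,6 \right)} + F{\left(q \right)}\right) + 125 = \left(- 25 \left(3 + 6\right) - 14\right) + 125 = \left(\left(-25\right) 9 - 14\right) + 125 = \left(-225 - 14\right) + 125 = -239 + 125 = -114$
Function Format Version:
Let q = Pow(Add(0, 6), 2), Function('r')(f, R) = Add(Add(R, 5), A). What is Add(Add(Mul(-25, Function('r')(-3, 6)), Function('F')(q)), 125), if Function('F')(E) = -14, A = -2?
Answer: -114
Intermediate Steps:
Function('r')(f, R) = Add(3, R) (Function('r')(f, R) = Add(Add(R, 5), -2) = Add(Add(5, R), -2) = Add(3, R))
q = 36 (q = Pow(6, 2) = 36)
Add(Add(Mul(-25, Function('r')(-3, 6)), Function('F')(q)), 125) = Add(Add(Mul(-25, Add(3, 6)), -14), 125) = Add(Add(Mul(-25, 9), -14), 125) = Add(Add(-225, -14), 125) = Add(-239, 125) = -114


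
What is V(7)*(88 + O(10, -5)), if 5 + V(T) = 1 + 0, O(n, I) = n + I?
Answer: -372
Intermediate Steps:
O(n, I) = I + n
V(T) = -4 (V(T) = -5 + (1 + 0) = -5 + 1 = -4)
V(7)*(88 + O(10, -5)) = -4*(88 + (-5 + 10)) = -4*(88 + 5) = -4*93 = -372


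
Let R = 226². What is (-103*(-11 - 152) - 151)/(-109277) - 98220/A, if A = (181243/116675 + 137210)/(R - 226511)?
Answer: 219696034373924469966/1749432758001061 ≈ 1.2558e+5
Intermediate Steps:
R = 51076
A = -16009157993/20468878625 (A = (181243/116675 + 137210)/(51076 - 226511) = (181243*(1/116675) + 137210)/(-175435) = (181243/116675 + 137210)*(-1/175435) = (16009157993/116675)*(-1/175435) = -16009157993/20468878625 ≈ -0.78212)
(-103*(-11 - 152) - 151)/(-109277) - 98220/A = (-103*(-11 - 152) - 151)/(-109277) - 98220/(-16009157993/20468878625) = (-103*(-163) - 151)*(-1/109277) - 98220*(-20468878625/16009157993) = (16789 - 151)*(-1/109277) + 2010453258547500/16009157993 = 16638*(-1/109277) + 2010453258547500/16009157993 = -16638/109277 + 2010453258547500/16009157993 = 219696034373924469966/1749432758001061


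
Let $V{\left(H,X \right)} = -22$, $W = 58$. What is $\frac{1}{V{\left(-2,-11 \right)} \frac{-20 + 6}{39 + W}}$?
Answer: $\frac{97}{308} \approx 0.31494$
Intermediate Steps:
$\frac{1}{V{\left(-2,-11 \right)} \frac{-20 + 6}{39 + W}} = \frac{1}{\left(-22\right) \frac{-20 + 6}{39 + 58}} = \frac{1}{\left(-22\right) \left(- \frac{14}{97}\right)} = \frac{1}{\frac{308}{97}} = \frac{97}{308}$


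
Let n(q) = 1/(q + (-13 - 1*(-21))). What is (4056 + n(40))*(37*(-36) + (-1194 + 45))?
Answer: -161007803/16 ≈ -1.0063e+7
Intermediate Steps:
n(q) = 1/(8 + q) (n(q) = 1/(q + (-13 + 21)) = 1/(q + 8) = 1/(8 + q))
(4056 + n(40))*(37*(-36) + (-1194 + 45)) = (4056 + 1/(8 + 40))*(37*(-36) + (-1194 + 45)) = (4056 + 1/48)*(-1332 - 1149) = (4056 + 1/48)*(-2481) = (194689/48)*(-2481) = -161007803/16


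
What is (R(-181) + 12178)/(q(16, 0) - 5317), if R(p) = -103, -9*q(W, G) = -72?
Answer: -12075/5309 ≈ -2.2744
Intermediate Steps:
q(W, G) = 8 (q(W, G) = -⅑*(-72) = 8)
(R(-181) + 12178)/(q(16, 0) - 5317) = (-103 + 12178)/(8 - 5317) = 12075/(-5309) = 12075*(-1/5309) = -12075/5309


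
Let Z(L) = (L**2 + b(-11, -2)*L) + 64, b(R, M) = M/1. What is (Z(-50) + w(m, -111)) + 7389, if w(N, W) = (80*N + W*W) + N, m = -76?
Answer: 16218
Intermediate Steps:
b(R, M) = M (b(R, M) = M*1 = M)
w(N, W) = W**2 + 81*N (w(N, W) = (80*N + W**2) + N = (W**2 + 80*N) + N = W**2 + 81*N)
Z(L) = 64 + L**2 - 2*L (Z(L) = (L**2 - 2*L) + 64 = 64 + L**2 - 2*L)
(Z(-50) + w(m, -111)) + 7389 = ((64 + (-50)**2 - 2*(-50)) + ((-111)**2 + 81*(-76))) + 7389 = ((64 + 2500 + 100) + (12321 - 6156)) + 7389 = (2664 + 6165) + 7389 = 8829 + 7389 = 16218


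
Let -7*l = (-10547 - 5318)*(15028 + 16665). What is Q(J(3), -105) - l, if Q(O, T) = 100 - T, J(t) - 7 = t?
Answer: -502808010/7 ≈ -7.1830e+7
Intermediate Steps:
J(t) = 7 + t
l = 502809445/7 (l = -(-10547 - 5318)*(15028 + 16665)/7 = -(-15865)*31693/7 = -⅐*(-502809445) = 502809445/7 ≈ 7.1830e+7)
Q(J(3), -105) - l = (100 - 1*(-105)) - 1*502809445/7 = (100 + 105) - 502809445/7 = 205 - 502809445/7 = -502808010/7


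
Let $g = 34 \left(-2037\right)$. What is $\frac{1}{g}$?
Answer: $- \frac{1}{69258} \approx -1.4439 \cdot 10^{-5}$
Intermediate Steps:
$g = -69258$
$\frac{1}{g} = \frac{1}{-69258} = - \frac{1}{69258}$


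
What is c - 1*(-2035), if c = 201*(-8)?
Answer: 427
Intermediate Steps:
c = -1608
c - 1*(-2035) = -1608 - 1*(-2035) = -1608 + 2035 = 427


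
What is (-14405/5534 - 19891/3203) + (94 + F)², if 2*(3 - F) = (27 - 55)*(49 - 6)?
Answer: 8660492926593/17725402 ≈ 4.8859e+5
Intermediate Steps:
F = 605 (F = 3 - (27 - 55)*(49 - 6)/2 = 3 - (-14)*43 = 3 - ½*(-1204) = 3 + 602 = 605)
(-14405/5534 - 19891/3203) + (94 + F)² = (-14405/5534 - 19891/3203) + (94 + 605)² = (-14405*1/5534 - 19891*1/3203) + 699² = (-14405/5534 - 19891/3203) + 488601 = -156216009/17725402 + 488601 = 8660492926593/17725402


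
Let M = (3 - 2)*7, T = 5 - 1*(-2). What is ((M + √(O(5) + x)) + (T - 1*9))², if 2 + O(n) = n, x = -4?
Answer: (5 + I)² ≈ 24.0 + 10.0*I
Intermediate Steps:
O(n) = -2 + n
T = 7 (T = 5 + 2 = 7)
M = 7 (M = 1*7 = 7)
((M + √(O(5) + x)) + (T - 1*9))² = ((7 + √((-2 + 5) - 4)) + (7 - 1*9))² = ((7 + √(3 - 4)) + (7 - 9))² = ((7 + √(-1)) - 2)² = ((7 + I) - 2)² = (5 + I)²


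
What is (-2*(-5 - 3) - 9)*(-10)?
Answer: -70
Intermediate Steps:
(-2*(-5 - 3) - 9)*(-10) = (-2*(-8) - 9)*(-10) = (16 - 9)*(-10) = 7*(-10) = -70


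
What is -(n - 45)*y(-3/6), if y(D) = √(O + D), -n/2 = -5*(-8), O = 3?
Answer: 125*√10/2 ≈ 197.64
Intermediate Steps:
n = -80 (n = -(-10)*(-8) = -2*40 = -80)
y(D) = √(3 + D)
-(n - 45)*y(-3/6) = -(-80 - 45)*√(3 - 3/6) = -(-125)*√(3 - 3*⅙) = -(-125)*√(3 - ½) = -(-125)*√(5/2) = -(-125)*√10/2 = 125*√10/2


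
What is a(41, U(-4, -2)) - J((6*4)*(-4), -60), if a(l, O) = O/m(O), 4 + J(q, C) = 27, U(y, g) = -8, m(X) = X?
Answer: -22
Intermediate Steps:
J(q, C) = 23 (J(q, C) = -4 + 27 = 23)
a(l, O) = 1 (a(l, O) = O/O = 1)
a(41, U(-4, -2)) - J((6*4)*(-4), -60) = 1 - 1*23 = 1 - 23 = -22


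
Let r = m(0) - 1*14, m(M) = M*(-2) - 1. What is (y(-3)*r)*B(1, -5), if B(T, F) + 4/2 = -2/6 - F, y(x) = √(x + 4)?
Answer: -40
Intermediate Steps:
m(M) = -1 - 2*M (m(M) = -2*M - 1 = -1 - 2*M)
y(x) = √(4 + x)
B(T, F) = -7/3 - F (B(T, F) = -2 + (-2/6 - F) = -2 + (-2*⅙ - F) = -2 + (-⅓ - F) = -7/3 - F)
r = -15 (r = (-1 - 2*0) - 1*14 = (-1 + 0) - 14 = -1 - 14 = -15)
(y(-3)*r)*B(1, -5) = (√(4 - 3)*(-15))*(-7/3 - 1*(-5)) = (√1*(-15))*(-7/3 + 5) = (1*(-15))*(8/3) = -15*8/3 = -40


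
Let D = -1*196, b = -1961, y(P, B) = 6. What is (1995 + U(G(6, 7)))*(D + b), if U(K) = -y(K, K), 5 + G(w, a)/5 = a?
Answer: -4290273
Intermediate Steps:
G(w, a) = -25 + 5*a
U(K) = -6 (U(K) = -1*6 = -6)
D = -196
(1995 + U(G(6, 7)))*(D + b) = (1995 - 6)*(-196 - 1961) = 1989*(-2157) = -4290273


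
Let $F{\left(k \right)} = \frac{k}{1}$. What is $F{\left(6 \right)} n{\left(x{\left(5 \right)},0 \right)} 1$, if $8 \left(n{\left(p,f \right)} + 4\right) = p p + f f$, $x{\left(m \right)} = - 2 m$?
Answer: $51$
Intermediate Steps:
$n{\left(p,f \right)} = -4 + \frac{f^{2}}{8} + \frac{p^{2}}{8}$ ($n{\left(p,f \right)} = -4 + \frac{p p + f f}{8} = -4 + \frac{p^{2} + f^{2}}{8} = -4 + \frac{f^{2} + p^{2}}{8} = -4 + \left(\frac{f^{2}}{8} + \frac{p^{2}}{8}\right) = -4 + \frac{f^{2}}{8} + \frac{p^{2}}{8}$)
$F{\left(k \right)} = k$ ($F{\left(k \right)} = k 1 = k$)
$F{\left(6 \right)} n{\left(x{\left(5 \right)},0 \right)} 1 = 6 \left(-4 + \frac{0^{2}}{8} + \frac{\left(\left(-2\right) 5\right)^{2}}{8}\right) 1 = 6 \left(-4 + \frac{1}{8} \cdot 0 + \frac{\left(-10\right)^{2}}{8}\right) 1 = 6 \left(-4 + 0 + \frac{1}{8} \cdot 100\right) 1 = 6 \left(-4 + 0 + \frac{25}{2}\right) 1 = 6 \cdot \frac{17}{2} \cdot 1 = 51 \cdot 1 = 51$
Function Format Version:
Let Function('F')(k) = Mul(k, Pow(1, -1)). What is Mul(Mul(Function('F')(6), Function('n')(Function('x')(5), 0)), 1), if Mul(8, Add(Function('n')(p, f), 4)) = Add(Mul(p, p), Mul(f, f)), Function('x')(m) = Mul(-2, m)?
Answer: 51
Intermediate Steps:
Function('n')(p, f) = Add(-4, Mul(Rational(1, 8), Pow(f, 2)), Mul(Rational(1, 8), Pow(p, 2))) (Function('n')(p, f) = Add(-4, Mul(Rational(1, 8), Add(Mul(p, p), Mul(f, f)))) = Add(-4, Mul(Rational(1, 8), Add(Pow(p, 2), Pow(f, 2)))) = Add(-4, Mul(Rational(1, 8), Add(Pow(f, 2), Pow(p, 2)))) = Add(-4, Add(Mul(Rational(1, 8), Pow(f, 2)), Mul(Rational(1, 8), Pow(p, 2)))) = Add(-4, Mul(Rational(1, 8), Pow(f, 2)), Mul(Rational(1, 8), Pow(p, 2))))
Function('F')(k) = k (Function('F')(k) = Mul(k, 1) = k)
Mul(Mul(Function('F')(6), Function('n')(Function('x')(5), 0)), 1) = Mul(Mul(6, Add(-4, Mul(Rational(1, 8), Pow(0, 2)), Mul(Rational(1, 8), Pow(Mul(-2, 5), 2)))), 1) = Mul(Mul(6, Add(-4, Mul(Rational(1, 8), 0), Mul(Rational(1, 8), Pow(-10, 2)))), 1) = Mul(Mul(6, Add(-4, 0, Mul(Rational(1, 8), 100))), 1) = Mul(Mul(6, Add(-4, 0, Rational(25, 2))), 1) = Mul(Mul(6, Rational(17, 2)), 1) = Mul(51, 1) = 51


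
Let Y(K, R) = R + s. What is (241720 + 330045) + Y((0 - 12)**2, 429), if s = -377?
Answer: 571817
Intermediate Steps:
Y(K, R) = -377 + R (Y(K, R) = R - 377 = -377 + R)
(241720 + 330045) + Y((0 - 12)**2, 429) = (241720 + 330045) + (-377 + 429) = 571765 + 52 = 571817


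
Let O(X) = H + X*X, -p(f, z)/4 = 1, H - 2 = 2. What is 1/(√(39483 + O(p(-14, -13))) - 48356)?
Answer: -48356/2338263233 - √39503/2338263233 ≈ -2.0765e-5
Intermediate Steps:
H = 4 (H = 2 + 2 = 4)
p(f, z) = -4 (p(f, z) = -4*1 = -4)
O(X) = 4 + X² (O(X) = 4 + X*X = 4 + X²)
1/(√(39483 + O(p(-14, -13))) - 48356) = 1/(√(39483 + (4 + (-4)²)) - 48356) = 1/(√(39483 + (4 + 16)) - 48356) = 1/(√(39483 + 20) - 48356) = 1/(√39503 - 48356) = 1/(-48356 + √39503)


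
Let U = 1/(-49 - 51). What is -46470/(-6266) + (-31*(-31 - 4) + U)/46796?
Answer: 109070433367/14661186800 ≈ 7.4394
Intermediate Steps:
U = -1/100 (U = 1/(-100) = -1/100 ≈ -0.010000)
-46470/(-6266) + (-31*(-31 - 4) + U)/46796 = -46470/(-6266) + (-31*(-31 - 4) - 1/100)/46796 = -46470*(-1/6266) + (-31*(-35) - 1/100)*(1/46796) = 23235/3133 + (1085 - 1/100)*(1/46796) = 23235/3133 + (108499/100)*(1/46796) = 23235/3133 + 108499/4679600 = 109070433367/14661186800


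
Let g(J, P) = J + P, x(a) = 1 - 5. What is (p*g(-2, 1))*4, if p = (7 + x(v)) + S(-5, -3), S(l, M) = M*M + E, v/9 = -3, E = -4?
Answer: -32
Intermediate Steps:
v = -27 (v = 9*(-3) = -27)
x(a) = -4
S(l, M) = -4 + M² (S(l, M) = M*M - 4 = M² - 4 = -4 + M²)
p = 8 (p = (7 - 4) + (-4 + (-3)²) = 3 + (-4 + 9) = 3 + 5 = 8)
(p*g(-2, 1))*4 = (8*(-2 + 1))*4 = (8*(-1))*4 = -8*4 = -32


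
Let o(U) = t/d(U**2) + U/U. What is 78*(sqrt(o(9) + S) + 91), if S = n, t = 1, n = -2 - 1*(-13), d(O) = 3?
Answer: 7098 + 26*sqrt(111) ≈ 7371.9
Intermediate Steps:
n = 11 (n = -2 + 13 = 11)
S = 11
o(U) = 4/3 (o(U) = 1/3 + U/U = 1*(1/3) + 1 = 1/3 + 1 = 4/3)
78*(sqrt(o(9) + S) + 91) = 78*(sqrt(4/3 + 11) + 91) = 78*(sqrt(37/3) + 91) = 78*(sqrt(111)/3 + 91) = 78*(91 + sqrt(111)/3) = 7098 + 26*sqrt(111)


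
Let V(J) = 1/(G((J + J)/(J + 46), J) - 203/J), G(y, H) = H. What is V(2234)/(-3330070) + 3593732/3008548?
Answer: 7465479971115068686/6249841345616726635 ≈ 1.1945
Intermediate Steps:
V(J) = 1/(J - 203/J)
V(2234)/(-3330070) + 3593732/3008548 = (2234/(-203 + 2234²))/(-3330070) + 3593732/3008548 = (2234/(-203 + 4990756))*(-1/3330070) + 3593732*(1/3008548) = (2234/4990553)*(-1/3330070) + 898433/752137 = -1117/8309445414355 + 898433/752137 = 7465479971115068686/6249841345616726635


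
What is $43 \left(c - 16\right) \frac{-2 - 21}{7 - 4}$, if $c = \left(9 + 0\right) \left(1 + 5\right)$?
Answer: $- \frac{37582}{3} \approx -12527.0$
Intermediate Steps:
$c = 54$ ($c = 9 \cdot 6 = 54$)
$43 \left(c - 16\right) \frac{-2 - 21}{7 - 4} = 43 \left(54 - 16\right) \frac{-2 - 21}{7 - 4} = 43 \cdot 38 \left(- \frac{23}{3}\right) = 1634 \left(\left(-23\right) \frac{1}{3}\right) = 1634 \left(- \frac{23}{3}\right) = - \frac{37582}{3}$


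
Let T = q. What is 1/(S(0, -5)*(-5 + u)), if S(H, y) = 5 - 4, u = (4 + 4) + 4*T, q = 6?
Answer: 1/27 ≈ 0.037037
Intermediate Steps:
T = 6
u = 32 (u = (4 + 4) + 4*6 = 8 + 24 = 32)
S(H, y) = 1
1/(S(0, -5)*(-5 + u)) = 1/(1*(-5 + 32)) = 1/(1*27) = 1/27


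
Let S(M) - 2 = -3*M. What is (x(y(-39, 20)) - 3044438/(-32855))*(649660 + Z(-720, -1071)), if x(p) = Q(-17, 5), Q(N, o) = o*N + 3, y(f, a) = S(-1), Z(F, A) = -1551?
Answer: 227050729752/32855 ≈ 6.9107e+6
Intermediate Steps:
S(M) = 2 - 3*M
y(f, a) = 5 (y(f, a) = 2 - 3*(-1) = 2 + 3 = 5)
Q(N, o) = 3 + N*o (Q(N, o) = N*o + 3 = 3 + N*o)
x(p) = -82 (x(p) = 3 - 17*5 = 3 - 85 = -82)
(x(y(-39, 20)) - 3044438/(-32855))*(649660 + Z(-720, -1071)) = (-82 - 3044438/(-32855))*(649660 - 1551) = (-82 - 3044438*(-1/32855))*648109 = (-82 + 3044438/32855)*648109 = (350328/32855)*648109 = 227050729752/32855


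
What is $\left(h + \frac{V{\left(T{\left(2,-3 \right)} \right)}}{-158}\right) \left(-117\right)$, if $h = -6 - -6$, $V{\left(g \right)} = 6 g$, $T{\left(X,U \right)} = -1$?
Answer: $- \frac{351}{79} \approx -4.443$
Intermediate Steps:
$h = 0$ ($h = -6 + 6 = 0$)
$\left(h + \frac{V{\left(T{\left(2,-3 \right)} \right)}}{-158}\right) \left(-117\right) = \left(0 + \frac{6 \left(-1\right)}{-158}\right) \left(-117\right) = \left(0 - - \frac{3}{79}\right) \left(-117\right) = \left(0 + \frac{3}{79}\right) \left(-117\right) = \frac{3}{79} \left(-117\right) = - \frac{351}{79}$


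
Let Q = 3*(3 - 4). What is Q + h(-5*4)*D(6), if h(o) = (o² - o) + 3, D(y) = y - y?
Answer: -3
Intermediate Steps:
D(y) = 0
h(o) = 3 + o² - o
Q = -3 (Q = 3*(-1) = -3)
Q + h(-5*4)*D(6) = -3 + (3 + (-5*4)² - (-5)*4)*0 = -3 + (3 + (-20)² - 1*(-20))*0 = -3 + (3 + 400 + 20)*0 = -3 + 423*0 = -3 + 0 = -3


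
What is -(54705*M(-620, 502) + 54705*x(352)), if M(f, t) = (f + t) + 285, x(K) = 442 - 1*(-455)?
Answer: -58206120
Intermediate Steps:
x(K) = 897 (x(K) = 442 + 455 = 897)
M(f, t) = 285 + f + t
-(54705*M(-620, 502) + 54705*x(352)) = -54705/(1/(897 + (285 - 620 + 502))) = -54705/(1/(897 + 167)) = -54705/(1/1064) = -54705/1/1064 = -54705*1064 = -58206120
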